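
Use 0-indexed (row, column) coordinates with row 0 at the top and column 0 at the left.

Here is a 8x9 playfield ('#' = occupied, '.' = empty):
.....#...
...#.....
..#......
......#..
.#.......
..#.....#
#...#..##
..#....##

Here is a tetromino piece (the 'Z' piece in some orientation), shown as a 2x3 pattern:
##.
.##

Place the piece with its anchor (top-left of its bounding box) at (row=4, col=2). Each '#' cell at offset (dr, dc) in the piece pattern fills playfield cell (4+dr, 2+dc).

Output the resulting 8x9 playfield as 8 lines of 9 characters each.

Fill (4+0,2+0) = (4,2)
Fill (4+0,2+1) = (4,3)
Fill (4+1,2+1) = (5,3)
Fill (4+1,2+2) = (5,4)

Answer: .....#...
...#.....
..#......
......#..
.###.....
..###...#
#...#..##
..#....##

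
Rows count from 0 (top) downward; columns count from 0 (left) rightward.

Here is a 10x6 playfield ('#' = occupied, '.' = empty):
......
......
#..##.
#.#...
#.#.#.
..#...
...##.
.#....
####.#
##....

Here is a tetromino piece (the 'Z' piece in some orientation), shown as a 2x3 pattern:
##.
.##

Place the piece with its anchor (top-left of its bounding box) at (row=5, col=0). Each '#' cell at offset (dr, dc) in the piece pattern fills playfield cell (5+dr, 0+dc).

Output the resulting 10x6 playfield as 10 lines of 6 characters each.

Answer: ......
......
#..##.
#.#...
#.#.#.
###...
.####.
.#....
####.#
##....

Derivation:
Fill (5+0,0+0) = (5,0)
Fill (5+0,0+1) = (5,1)
Fill (5+1,0+1) = (6,1)
Fill (5+1,0+2) = (6,2)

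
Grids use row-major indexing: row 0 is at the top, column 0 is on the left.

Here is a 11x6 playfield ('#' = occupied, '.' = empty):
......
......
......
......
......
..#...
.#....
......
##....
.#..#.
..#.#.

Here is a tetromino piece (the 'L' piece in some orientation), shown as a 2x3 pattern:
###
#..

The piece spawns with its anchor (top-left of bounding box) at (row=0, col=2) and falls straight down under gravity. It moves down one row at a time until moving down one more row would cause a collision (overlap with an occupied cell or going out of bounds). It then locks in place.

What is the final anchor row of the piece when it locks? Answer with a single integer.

Spawn at (row=0, col=2). Try each row:
  row 0: fits
  row 1: fits
  row 2: fits
  row 3: fits
  row 4: blocked -> lock at row 3

Answer: 3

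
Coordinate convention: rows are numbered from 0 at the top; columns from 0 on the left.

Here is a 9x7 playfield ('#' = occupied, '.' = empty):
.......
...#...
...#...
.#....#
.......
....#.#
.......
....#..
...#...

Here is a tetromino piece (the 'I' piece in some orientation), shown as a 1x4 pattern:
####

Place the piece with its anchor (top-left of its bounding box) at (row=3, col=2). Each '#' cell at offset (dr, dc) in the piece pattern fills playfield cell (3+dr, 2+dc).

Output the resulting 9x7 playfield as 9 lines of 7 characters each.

Answer: .......
...#...
...#...
.######
.......
....#.#
.......
....#..
...#...

Derivation:
Fill (3+0,2+0) = (3,2)
Fill (3+0,2+1) = (3,3)
Fill (3+0,2+2) = (3,4)
Fill (3+0,2+3) = (3,5)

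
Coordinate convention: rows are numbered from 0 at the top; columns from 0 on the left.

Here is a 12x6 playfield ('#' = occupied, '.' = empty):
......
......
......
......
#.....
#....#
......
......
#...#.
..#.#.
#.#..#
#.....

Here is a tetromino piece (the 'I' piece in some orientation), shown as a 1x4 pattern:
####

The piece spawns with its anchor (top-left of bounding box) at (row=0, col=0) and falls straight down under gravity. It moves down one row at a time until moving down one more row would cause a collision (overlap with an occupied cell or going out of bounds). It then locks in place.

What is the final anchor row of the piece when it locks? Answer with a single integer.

Answer: 3

Derivation:
Spawn at (row=0, col=0). Try each row:
  row 0: fits
  row 1: fits
  row 2: fits
  row 3: fits
  row 4: blocked -> lock at row 3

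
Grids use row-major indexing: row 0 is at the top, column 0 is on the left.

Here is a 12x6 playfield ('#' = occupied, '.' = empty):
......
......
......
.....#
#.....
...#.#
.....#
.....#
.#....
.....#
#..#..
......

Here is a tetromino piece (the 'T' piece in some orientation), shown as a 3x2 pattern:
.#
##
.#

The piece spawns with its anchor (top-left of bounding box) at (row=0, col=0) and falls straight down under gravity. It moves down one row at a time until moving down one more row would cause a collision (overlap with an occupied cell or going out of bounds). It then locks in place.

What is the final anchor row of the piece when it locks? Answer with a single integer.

Answer: 2

Derivation:
Spawn at (row=0, col=0). Try each row:
  row 0: fits
  row 1: fits
  row 2: fits
  row 3: blocked -> lock at row 2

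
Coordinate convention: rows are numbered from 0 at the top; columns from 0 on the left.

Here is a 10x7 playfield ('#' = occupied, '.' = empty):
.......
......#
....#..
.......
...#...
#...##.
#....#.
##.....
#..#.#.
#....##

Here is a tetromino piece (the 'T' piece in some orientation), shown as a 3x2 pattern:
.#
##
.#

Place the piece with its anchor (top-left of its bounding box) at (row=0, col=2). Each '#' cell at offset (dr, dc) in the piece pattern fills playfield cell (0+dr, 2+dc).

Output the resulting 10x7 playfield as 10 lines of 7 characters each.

Answer: ...#...
..##..#
...##..
.......
...#...
#...##.
#....#.
##.....
#..#.#.
#....##

Derivation:
Fill (0+0,2+1) = (0,3)
Fill (0+1,2+0) = (1,2)
Fill (0+1,2+1) = (1,3)
Fill (0+2,2+1) = (2,3)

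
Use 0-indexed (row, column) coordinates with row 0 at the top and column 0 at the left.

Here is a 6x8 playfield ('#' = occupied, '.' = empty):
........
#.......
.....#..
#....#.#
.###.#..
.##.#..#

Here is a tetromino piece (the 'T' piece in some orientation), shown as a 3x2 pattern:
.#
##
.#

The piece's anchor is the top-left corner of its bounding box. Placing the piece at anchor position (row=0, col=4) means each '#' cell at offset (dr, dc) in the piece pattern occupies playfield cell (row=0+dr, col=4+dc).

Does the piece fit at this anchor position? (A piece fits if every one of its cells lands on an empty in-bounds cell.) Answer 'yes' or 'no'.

Check each piece cell at anchor (0, 4):
  offset (0,1) -> (0,5): empty -> OK
  offset (1,0) -> (1,4): empty -> OK
  offset (1,1) -> (1,5): empty -> OK
  offset (2,1) -> (2,5): occupied ('#') -> FAIL
All cells valid: no

Answer: no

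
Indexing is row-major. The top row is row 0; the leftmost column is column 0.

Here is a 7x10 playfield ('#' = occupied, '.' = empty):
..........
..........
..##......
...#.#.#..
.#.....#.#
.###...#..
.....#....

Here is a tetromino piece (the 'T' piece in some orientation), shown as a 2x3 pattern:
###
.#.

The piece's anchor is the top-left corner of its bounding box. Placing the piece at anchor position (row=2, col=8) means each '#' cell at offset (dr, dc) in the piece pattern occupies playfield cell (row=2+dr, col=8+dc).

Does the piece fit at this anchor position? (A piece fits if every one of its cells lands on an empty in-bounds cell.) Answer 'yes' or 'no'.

Check each piece cell at anchor (2, 8):
  offset (0,0) -> (2,8): empty -> OK
  offset (0,1) -> (2,9): empty -> OK
  offset (0,2) -> (2,10): out of bounds -> FAIL
  offset (1,1) -> (3,9): empty -> OK
All cells valid: no

Answer: no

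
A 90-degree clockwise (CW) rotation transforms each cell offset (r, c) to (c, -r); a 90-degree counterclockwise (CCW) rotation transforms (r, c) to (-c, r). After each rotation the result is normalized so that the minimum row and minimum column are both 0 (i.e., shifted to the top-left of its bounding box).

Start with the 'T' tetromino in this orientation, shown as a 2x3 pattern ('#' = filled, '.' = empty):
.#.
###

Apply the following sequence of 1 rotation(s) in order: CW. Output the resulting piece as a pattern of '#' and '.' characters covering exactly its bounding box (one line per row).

Answer: #.
##
#.

Derivation:
Start:
.#.
###
After rotation 1 (CW):
#.
##
#.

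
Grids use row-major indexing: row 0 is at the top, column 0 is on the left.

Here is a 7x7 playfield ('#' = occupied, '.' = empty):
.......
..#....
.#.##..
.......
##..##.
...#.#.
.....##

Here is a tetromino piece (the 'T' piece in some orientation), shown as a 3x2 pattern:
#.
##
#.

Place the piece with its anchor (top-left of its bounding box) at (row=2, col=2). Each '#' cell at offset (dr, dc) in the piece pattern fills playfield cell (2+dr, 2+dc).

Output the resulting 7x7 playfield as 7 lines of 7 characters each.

Answer: .......
..#....
.####..
..##...
###.##.
...#.#.
.....##

Derivation:
Fill (2+0,2+0) = (2,2)
Fill (2+1,2+0) = (3,2)
Fill (2+1,2+1) = (3,3)
Fill (2+2,2+0) = (4,2)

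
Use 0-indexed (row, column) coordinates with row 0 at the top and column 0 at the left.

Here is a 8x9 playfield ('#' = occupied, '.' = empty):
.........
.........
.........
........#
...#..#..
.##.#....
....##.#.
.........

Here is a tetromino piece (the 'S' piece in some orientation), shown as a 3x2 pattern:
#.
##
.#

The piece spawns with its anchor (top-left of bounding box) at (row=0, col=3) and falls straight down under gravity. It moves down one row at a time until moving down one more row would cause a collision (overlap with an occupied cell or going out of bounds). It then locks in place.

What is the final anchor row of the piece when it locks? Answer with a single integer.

Spawn at (row=0, col=3). Try each row:
  row 0: fits
  row 1: fits
  row 2: fits
  row 3: blocked -> lock at row 2

Answer: 2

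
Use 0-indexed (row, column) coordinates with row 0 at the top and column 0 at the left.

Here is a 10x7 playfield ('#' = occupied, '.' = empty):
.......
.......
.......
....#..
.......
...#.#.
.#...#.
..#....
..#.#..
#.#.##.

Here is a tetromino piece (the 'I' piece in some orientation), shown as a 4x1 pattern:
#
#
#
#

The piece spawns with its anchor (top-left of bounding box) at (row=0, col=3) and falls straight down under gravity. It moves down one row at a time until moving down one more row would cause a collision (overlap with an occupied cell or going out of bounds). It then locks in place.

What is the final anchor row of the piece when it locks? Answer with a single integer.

Spawn at (row=0, col=3). Try each row:
  row 0: fits
  row 1: fits
  row 2: blocked -> lock at row 1

Answer: 1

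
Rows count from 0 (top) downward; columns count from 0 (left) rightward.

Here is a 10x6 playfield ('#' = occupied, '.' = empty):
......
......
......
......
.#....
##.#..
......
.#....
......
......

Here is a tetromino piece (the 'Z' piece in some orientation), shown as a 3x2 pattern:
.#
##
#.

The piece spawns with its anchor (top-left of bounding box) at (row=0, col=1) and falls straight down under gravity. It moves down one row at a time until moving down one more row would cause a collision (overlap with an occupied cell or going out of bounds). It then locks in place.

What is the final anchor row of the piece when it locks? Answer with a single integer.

Answer: 1

Derivation:
Spawn at (row=0, col=1). Try each row:
  row 0: fits
  row 1: fits
  row 2: blocked -> lock at row 1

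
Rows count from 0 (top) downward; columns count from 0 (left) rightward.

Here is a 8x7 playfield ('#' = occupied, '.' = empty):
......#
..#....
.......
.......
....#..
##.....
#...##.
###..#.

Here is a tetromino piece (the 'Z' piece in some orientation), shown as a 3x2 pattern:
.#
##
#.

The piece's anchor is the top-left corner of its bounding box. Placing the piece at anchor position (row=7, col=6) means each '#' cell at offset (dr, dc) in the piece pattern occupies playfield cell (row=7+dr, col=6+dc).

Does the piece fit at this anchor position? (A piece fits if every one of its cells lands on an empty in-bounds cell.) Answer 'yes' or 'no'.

Check each piece cell at anchor (7, 6):
  offset (0,1) -> (7,7): out of bounds -> FAIL
  offset (1,0) -> (8,6): out of bounds -> FAIL
  offset (1,1) -> (8,7): out of bounds -> FAIL
  offset (2,0) -> (9,6): out of bounds -> FAIL
All cells valid: no

Answer: no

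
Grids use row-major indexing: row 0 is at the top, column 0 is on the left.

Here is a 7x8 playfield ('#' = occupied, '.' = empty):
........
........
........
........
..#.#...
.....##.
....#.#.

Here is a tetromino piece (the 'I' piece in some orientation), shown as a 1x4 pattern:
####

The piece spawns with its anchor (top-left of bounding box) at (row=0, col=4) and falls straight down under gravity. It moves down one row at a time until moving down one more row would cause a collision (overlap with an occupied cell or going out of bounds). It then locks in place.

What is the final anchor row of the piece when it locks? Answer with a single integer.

Answer: 3

Derivation:
Spawn at (row=0, col=4). Try each row:
  row 0: fits
  row 1: fits
  row 2: fits
  row 3: fits
  row 4: blocked -> lock at row 3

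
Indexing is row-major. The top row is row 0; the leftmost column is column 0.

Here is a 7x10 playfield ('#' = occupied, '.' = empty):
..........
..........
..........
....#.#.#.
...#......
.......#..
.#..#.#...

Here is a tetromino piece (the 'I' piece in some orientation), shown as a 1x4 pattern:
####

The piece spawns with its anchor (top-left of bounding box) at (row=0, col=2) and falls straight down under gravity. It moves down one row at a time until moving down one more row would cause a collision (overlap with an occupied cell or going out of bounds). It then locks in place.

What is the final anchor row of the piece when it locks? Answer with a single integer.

Spawn at (row=0, col=2). Try each row:
  row 0: fits
  row 1: fits
  row 2: fits
  row 3: blocked -> lock at row 2

Answer: 2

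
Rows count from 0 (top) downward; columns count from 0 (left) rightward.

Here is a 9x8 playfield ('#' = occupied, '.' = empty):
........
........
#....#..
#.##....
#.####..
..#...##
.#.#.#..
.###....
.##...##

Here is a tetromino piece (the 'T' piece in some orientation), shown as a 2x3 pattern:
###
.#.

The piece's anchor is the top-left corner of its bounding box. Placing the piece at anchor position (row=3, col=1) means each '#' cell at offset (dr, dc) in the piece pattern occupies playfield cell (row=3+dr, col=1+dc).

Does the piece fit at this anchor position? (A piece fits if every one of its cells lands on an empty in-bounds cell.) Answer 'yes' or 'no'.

Check each piece cell at anchor (3, 1):
  offset (0,0) -> (3,1): empty -> OK
  offset (0,1) -> (3,2): occupied ('#') -> FAIL
  offset (0,2) -> (3,3): occupied ('#') -> FAIL
  offset (1,1) -> (4,2): occupied ('#') -> FAIL
All cells valid: no

Answer: no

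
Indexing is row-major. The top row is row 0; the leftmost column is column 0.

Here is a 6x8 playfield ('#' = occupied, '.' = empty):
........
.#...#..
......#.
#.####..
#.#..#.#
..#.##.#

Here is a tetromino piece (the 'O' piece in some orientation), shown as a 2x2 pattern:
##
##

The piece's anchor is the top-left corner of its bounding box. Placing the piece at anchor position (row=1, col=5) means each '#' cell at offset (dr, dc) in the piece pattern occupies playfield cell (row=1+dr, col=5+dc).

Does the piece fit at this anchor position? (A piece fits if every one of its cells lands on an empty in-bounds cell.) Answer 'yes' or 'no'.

Check each piece cell at anchor (1, 5):
  offset (0,0) -> (1,5): occupied ('#') -> FAIL
  offset (0,1) -> (1,6): empty -> OK
  offset (1,0) -> (2,5): empty -> OK
  offset (1,1) -> (2,6): occupied ('#') -> FAIL
All cells valid: no

Answer: no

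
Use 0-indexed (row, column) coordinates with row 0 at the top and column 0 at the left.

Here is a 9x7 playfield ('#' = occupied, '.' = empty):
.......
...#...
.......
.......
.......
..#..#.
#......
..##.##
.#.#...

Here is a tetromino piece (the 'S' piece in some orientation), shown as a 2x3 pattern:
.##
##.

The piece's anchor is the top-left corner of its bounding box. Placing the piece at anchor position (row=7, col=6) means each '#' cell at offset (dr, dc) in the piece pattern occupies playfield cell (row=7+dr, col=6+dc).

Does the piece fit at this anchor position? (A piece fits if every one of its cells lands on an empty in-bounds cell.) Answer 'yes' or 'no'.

Check each piece cell at anchor (7, 6):
  offset (0,1) -> (7,7): out of bounds -> FAIL
  offset (0,2) -> (7,8): out of bounds -> FAIL
  offset (1,0) -> (8,6): empty -> OK
  offset (1,1) -> (8,7): out of bounds -> FAIL
All cells valid: no

Answer: no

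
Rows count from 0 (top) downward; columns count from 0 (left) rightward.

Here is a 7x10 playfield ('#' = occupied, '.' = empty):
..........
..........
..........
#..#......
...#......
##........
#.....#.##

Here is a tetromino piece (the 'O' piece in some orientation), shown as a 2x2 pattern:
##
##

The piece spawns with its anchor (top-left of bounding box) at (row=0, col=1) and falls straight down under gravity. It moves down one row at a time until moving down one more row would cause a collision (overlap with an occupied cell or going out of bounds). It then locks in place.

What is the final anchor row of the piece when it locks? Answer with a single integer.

Spawn at (row=0, col=1). Try each row:
  row 0: fits
  row 1: fits
  row 2: fits
  row 3: fits
  row 4: blocked -> lock at row 3

Answer: 3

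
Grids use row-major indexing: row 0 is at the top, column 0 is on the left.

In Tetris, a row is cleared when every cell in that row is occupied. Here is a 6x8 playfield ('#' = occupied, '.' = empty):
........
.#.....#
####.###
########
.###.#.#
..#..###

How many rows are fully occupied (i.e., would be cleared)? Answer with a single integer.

Check each row:
  row 0: 8 empty cells -> not full
  row 1: 6 empty cells -> not full
  row 2: 1 empty cell -> not full
  row 3: 0 empty cells -> FULL (clear)
  row 4: 3 empty cells -> not full
  row 5: 4 empty cells -> not full
Total rows cleared: 1

Answer: 1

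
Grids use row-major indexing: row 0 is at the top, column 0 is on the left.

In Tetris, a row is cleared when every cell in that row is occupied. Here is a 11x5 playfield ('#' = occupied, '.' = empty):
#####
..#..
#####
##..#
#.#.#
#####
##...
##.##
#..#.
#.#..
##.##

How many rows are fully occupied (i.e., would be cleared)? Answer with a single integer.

Check each row:
  row 0: 0 empty cells -> FULL (clear)
  row 1: 4 empty cells -> not full
  row 2: 0 empty cells -> FULL (clear)
  row 3: 2 empty cells -> not full
  row 4: 2 empty cells -> not full
  row 5: 0 empty cells -> FULL (clear)
  row 6: 3 empty cells -> not full
  row 7: 1 empty cell -> not full
  row 8: 3 empty cells -> not full
  row 9: 3 empty cells -> not full
  row 10: 1 empty cell -> not full
Total rows cleared: 3

Answer: 3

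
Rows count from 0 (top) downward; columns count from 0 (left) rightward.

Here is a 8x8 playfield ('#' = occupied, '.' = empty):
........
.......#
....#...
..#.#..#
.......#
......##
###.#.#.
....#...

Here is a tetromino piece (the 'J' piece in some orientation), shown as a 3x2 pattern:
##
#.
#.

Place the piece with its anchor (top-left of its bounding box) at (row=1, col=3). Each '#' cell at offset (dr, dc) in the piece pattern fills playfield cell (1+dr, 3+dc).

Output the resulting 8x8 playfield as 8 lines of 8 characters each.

Answer: ........
...##..#
...##...
..###..#
.......#
......##
###.#.#.
....#...

Derivation:
Fill (1+0,3+0) = (1,3)
Fill (1+0,3+1) = (1,4)
Fill (1+1,3+0) = (2,3)
Fill (1+2,3+0) = (3,3)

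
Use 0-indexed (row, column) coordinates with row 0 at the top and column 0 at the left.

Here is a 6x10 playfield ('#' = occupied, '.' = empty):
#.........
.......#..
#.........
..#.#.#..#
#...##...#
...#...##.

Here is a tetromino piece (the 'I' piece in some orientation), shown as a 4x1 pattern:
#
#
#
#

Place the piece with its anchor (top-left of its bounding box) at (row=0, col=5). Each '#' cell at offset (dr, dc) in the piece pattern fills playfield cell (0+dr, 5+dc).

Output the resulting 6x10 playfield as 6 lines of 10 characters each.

Fill (0+0,5+0) = (0,5)
Fill (0+1,5+0) = (1,5)
Fill (0+2,5+0) = (2,5)
Fill (0+3,5+0) = (3,5)

Answer: #....#....
.....#.#..
#....#....
..#.###..#
#...##...#
...#...##.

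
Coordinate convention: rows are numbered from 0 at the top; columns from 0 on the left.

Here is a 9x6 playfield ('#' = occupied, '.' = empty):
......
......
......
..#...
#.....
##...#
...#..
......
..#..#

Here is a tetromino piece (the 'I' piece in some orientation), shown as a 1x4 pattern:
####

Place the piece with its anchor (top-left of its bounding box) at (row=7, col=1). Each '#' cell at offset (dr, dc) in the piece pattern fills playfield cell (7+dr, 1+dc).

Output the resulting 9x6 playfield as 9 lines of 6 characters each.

Fill (7+0,1+0) = (7,1)
Fill (7+0,1+1) = (7,2)
Fill (7+0,1+2) = (7,3)
Fill (7+0,1+3) = (7,4)

Answer: ......
......
......
..#...
#.....
##...#
...#..
.####.
..#..#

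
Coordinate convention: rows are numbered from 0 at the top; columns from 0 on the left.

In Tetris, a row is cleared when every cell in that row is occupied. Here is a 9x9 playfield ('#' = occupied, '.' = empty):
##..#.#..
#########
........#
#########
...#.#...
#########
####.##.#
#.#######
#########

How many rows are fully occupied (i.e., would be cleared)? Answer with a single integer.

Answer: 4

Derivation:
Check each row:
  row 0: 5 empty cells -> not full
  row 1: 0 empty cells -> FULL (clear)
  row 2: 8 empty cells -> not full
  row 3: 0 empty cells -> FULL (clear)
  row 4: 7 empty cells -> not full
  row 5: 0 empty cells -> FULL (clear)
  row 6: 2 empty cells -> not full
  row 7: 1 empty cell -> not full
  row 8: 0 empty cells -> FULL (clear)
Total rows cleared: 4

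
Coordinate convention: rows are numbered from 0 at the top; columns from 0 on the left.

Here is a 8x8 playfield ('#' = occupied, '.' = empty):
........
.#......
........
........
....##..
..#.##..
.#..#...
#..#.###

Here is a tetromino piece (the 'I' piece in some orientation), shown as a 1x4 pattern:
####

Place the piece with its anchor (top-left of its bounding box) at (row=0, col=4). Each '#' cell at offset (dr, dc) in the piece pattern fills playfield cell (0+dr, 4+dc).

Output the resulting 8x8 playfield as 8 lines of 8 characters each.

Answer: ....####
.#......
........
........
....##..
..#.##..
.#..#...
#..#.###

Derivation:
Fill (0+0,4+0) = (0,4)
Fill (0+0,4+1) = (0,5)
Fill (0+0,4+2) = (0,6)
Fill (0+0,4+3) = (0,7)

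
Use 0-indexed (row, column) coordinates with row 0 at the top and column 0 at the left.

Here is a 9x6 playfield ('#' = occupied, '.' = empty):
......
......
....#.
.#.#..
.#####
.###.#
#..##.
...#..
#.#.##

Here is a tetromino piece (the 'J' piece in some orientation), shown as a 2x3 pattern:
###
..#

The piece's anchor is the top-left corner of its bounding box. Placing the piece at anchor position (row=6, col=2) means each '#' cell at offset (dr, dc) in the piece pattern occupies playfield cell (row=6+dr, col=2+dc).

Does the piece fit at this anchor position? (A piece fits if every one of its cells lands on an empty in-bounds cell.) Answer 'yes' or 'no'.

Answer: no

Derivation:
Check each piece cell at anchor (6, 2):
  offset (0,0) -> (6,2): empty -> OK
  offset (0,1) -> (6,3): occupied ('#') -> FAIL
  offset (0,2) -> (6,4): occupied ('#') -> FAIL
  offset (1,2) -> (7,4): empty -> OK
All cells valid: no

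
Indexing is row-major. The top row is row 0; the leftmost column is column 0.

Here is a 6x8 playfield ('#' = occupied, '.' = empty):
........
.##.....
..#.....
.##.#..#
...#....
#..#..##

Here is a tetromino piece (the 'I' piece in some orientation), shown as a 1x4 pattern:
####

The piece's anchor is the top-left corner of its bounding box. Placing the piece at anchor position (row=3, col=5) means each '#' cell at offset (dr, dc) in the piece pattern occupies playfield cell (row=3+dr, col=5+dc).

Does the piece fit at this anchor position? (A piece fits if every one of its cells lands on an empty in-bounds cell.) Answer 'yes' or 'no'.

Check each piece cell at anchor (3, 5):
  offset (0,0) -> (3,5): empty -> OK
  offset (0,1) -> (3,6): empty -> OK
  offset (0,2) -> (3,7): occupied ('#') -> FAIL
  offset (0,3) -> (3,8): out of bounds -> FAIL
All cells valid: no

Answer: no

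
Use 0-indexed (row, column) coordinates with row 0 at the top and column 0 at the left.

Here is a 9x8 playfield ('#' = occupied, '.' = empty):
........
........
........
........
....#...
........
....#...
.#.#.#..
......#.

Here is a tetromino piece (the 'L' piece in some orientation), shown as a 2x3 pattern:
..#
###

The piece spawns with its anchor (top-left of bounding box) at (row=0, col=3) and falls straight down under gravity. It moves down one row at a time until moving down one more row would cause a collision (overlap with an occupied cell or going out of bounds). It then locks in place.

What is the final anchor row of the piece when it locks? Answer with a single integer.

Spawn at (row=0, col=3). Try each row:
  row 0: fits
  row 1: fits
  row 2: fits
  row 3: blocked -> lock at row 2

Answer: 2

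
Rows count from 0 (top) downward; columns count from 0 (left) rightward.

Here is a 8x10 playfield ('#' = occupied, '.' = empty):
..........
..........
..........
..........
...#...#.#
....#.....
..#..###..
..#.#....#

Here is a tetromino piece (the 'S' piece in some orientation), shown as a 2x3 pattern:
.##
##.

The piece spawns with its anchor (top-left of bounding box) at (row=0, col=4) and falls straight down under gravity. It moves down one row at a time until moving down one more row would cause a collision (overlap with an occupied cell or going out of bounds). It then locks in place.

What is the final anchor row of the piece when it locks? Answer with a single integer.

Spawn at (row=0, col=4). Try each row:
  row 0: fits
  row 1: fits
  row 2: fits
  row 3: fits
  row 4: blocked -> lock at row 3

Answer: 3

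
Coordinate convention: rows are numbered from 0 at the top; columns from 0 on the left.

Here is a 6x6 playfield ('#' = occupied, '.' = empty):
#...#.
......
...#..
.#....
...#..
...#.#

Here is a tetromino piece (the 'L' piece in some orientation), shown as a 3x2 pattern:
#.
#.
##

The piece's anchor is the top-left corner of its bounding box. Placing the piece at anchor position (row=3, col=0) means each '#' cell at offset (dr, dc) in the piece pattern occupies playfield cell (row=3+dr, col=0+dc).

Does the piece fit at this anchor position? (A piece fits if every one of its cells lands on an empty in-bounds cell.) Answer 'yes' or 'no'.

Answer: yes

Derivation:
Check each piece cell at anchor (3, 0):
  offset (0,0) -> (3,0): empty -> OK
  offset (1,0) -> (4,0): empty -> OK
  offset (2,0) -> (5,0): empty -> OK
  offset (2,1) -> (5,1): empty -> OK
All cells valid: yes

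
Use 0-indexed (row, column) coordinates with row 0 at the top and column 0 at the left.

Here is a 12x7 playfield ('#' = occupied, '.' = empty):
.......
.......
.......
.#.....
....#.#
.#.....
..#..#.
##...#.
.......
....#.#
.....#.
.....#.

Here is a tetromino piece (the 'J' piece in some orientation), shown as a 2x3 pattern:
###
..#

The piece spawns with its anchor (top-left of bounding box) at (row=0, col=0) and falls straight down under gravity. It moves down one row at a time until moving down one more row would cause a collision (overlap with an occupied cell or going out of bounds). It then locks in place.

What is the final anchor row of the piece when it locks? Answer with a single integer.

Spawn at (row=0, col=0). Try each row:
  row 0: fits
  row 1: fits
  row 2: fits
  row 3: blocked -> lock at row 2

Answer: 2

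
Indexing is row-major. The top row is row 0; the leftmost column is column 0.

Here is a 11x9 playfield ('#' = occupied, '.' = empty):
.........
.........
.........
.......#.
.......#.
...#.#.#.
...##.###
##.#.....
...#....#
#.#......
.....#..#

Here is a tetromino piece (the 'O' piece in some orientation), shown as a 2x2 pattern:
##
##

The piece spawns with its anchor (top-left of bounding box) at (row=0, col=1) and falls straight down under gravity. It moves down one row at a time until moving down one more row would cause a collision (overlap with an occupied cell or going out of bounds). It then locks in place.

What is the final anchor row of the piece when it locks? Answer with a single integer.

Answer: 5

Derivation:
Spawn at (row=0, col=1). Try each row:
  row 0: fits
  row 1: fits
  row 2: fits
  row 3: fits
  row 4: fits
  row 5: fits
  row 6: blocked -> lock at row 5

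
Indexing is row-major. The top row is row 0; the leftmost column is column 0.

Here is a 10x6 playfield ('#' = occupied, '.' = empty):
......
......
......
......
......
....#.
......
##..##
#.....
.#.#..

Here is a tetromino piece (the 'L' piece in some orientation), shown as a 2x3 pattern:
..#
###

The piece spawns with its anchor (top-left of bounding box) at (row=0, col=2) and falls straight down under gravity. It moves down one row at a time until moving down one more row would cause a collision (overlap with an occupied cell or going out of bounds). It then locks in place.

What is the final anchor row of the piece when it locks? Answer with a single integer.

Answer: 3

Derivation:
Spawn at (row=0, col=2). Try each row:
  row 0: fits
  row 1: fits
  row 2: fits
  row 3: fits
  row 4: blocked -> lock at row 3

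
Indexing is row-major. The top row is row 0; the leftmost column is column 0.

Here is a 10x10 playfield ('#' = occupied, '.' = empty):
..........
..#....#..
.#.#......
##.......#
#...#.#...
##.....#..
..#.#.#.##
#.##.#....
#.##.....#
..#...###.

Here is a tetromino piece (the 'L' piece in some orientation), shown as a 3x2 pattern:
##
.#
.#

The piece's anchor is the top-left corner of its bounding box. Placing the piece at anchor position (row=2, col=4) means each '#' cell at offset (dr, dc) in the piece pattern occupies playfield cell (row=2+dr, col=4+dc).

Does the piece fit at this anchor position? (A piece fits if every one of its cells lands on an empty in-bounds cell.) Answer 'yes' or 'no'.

Check each piece cell at anchor (2, 4):
  offset (0,0) -> (2,4): empty -> OK
  offset (0,1) -> (2,5): empty -> OK
  offset (1,1) -> (3,5): empty -> OK
  offset (2,1) -> (4,5): empty -> OK
All cells valid: yes

Answer: yes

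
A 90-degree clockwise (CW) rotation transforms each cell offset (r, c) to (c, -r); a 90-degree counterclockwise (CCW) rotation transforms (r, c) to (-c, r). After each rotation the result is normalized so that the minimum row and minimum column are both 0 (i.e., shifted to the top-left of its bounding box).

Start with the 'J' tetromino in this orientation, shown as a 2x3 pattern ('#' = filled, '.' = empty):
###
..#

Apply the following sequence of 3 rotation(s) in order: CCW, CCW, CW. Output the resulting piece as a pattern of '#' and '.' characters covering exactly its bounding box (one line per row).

Answer: ##
#.
#.

Derivation:
Start:
###
..#
After rotation 1 (CCW):
##
#.
#.
After rotation 2 (CCW):
#..
###
After rotation 3 (CW):
##
#.
#.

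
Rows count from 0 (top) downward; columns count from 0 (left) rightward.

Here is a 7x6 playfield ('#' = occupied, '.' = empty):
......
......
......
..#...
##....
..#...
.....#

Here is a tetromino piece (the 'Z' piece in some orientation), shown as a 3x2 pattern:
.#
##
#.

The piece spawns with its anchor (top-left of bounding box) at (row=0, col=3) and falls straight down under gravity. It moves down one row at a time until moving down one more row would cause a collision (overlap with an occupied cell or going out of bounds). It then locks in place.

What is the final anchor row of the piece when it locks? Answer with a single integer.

Answer: 4

Derivation:
Spawn at (row=0, col=3). Try each row:
  row 0: fits
  row 1: fits
  row 2: fits
  row 3: fits
  row 4: fits
  row 5: blocked -> lock at row 4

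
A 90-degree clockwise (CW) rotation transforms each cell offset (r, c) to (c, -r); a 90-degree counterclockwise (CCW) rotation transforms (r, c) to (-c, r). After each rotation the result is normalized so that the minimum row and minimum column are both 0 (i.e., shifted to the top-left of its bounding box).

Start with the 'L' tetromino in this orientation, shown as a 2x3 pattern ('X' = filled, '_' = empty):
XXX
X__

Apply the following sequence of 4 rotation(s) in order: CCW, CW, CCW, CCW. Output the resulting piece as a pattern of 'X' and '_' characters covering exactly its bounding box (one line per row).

Answer: __X
XXX

Derivation:
Start:
XXX
X__
After rotation 1 (CCW):
X_
X_
XX
After rotation 2 (CW):
XXX
X__
After rotation 3 (CCW):
X_
X_
XX
After rotation 4 (CCW):
__X
XXX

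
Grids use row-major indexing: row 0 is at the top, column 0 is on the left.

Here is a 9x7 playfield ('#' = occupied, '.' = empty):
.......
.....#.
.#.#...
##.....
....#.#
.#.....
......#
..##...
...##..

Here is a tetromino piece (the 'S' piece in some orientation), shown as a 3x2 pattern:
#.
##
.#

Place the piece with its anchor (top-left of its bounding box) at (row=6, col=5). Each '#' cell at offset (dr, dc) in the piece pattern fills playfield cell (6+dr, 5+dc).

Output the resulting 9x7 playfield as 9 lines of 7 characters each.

Answer: .......
.....#.
.#.#...
##.....
....#.#
.#.....
.....##
..##.##
...##.#

Derivation:
Fill (6+0,5+0) = (6,5)
Fill (6+1,5+0) = (7,5)
Fill (6+1,5+1) = (7,6)
Fill (6+2,5+1) = (8,6)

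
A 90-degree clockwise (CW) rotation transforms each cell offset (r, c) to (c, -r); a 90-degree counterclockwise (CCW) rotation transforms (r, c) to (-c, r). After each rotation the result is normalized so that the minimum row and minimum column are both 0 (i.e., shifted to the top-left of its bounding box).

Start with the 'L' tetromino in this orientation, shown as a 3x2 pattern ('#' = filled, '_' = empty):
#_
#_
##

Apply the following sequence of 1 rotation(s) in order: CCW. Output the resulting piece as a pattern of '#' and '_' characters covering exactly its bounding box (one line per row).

Start:
#_
#_
##
After rotation 1 (CCW):
__#
###

Answer: __#
###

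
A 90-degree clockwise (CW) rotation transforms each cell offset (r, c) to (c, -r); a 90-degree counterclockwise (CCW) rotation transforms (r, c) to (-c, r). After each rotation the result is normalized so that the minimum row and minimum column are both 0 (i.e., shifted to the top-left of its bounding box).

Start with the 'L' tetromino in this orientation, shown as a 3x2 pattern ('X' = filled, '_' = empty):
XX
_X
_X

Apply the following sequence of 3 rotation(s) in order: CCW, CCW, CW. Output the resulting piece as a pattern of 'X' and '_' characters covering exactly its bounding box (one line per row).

Start:
XX
_X
_X
After rotation 1 (CCW):
XXX
X__
After rotation 2 (CCW):
X_
X_
XX
After rotation 3 (CW):
XXX
X__

Answer: XXX
X__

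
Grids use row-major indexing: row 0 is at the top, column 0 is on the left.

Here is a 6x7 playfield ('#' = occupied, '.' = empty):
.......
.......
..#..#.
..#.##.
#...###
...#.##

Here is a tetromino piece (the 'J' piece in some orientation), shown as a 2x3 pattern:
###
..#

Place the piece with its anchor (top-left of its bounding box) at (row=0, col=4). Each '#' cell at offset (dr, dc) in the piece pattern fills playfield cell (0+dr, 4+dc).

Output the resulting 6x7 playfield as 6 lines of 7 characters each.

Answer: ....###
......#
..#..#.
..#.##.
#...###
...#.##

Derivation:
Fill (0+0,4+0) = (0,4)
Fill (0+0,4+1) = (0,5)
Fill (0+0,4+2) = (0,6)
Fill (0+1,4+2) = (1,6)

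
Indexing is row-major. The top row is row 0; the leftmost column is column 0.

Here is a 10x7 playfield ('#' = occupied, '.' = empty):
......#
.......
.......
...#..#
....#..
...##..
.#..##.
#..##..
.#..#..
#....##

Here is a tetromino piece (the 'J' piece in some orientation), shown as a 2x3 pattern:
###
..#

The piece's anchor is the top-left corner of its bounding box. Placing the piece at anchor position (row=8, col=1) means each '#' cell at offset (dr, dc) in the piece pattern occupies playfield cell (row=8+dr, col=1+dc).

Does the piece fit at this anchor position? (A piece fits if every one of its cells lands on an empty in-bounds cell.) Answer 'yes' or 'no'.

Check each piece cell at anchor (8, 1):
  offset (0,0) -> (8,1): occupied ('#') -> FAIL
  offset (0,1) -> (8,2): empty -> OK
  offset (0,2) -> (8,3): empty -> OK
  offset (1,2) -> (9,3): empty -> OK
All cells valid: no

Answer: no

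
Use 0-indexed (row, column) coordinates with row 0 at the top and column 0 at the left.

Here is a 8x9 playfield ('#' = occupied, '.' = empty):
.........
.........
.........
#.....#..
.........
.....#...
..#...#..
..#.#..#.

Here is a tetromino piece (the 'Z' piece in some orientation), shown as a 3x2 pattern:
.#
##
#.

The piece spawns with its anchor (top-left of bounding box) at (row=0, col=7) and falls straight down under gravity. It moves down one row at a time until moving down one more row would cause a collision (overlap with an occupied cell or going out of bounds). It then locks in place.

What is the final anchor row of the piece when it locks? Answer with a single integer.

Answer: 4

Derivation:
Spawn at (row=0, col=7). Try each row:
  row 0: fits
  row 1: fits
  row 2: fits
  row 3: fits
  row 4: fits
  row 5: blocked -> lock at row 4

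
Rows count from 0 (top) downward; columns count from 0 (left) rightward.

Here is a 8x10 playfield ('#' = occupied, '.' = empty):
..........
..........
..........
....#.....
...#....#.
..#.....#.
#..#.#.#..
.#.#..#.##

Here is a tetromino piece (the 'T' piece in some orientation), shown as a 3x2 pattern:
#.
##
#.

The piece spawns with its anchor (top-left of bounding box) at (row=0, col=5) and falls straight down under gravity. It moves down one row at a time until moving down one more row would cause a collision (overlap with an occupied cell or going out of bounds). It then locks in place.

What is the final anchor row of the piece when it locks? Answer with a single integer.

Answer: 3

Derivation:
Spawn at (row=0, col=5). Try each row:
  row 0: fits
  row 1: fits
  row 2: fits
  row 3: fits
  row 4: blocked -> lock at row 3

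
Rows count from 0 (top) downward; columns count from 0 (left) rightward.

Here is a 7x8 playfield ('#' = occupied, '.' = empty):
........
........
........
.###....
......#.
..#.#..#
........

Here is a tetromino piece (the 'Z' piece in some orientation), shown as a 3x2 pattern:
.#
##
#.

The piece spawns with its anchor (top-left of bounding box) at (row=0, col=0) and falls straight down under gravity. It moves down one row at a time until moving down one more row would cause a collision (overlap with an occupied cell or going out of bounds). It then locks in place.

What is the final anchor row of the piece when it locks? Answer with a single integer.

Answer: 1

Derivation:
Spawn at (row=0, col=0). Try each row:
  row 0: fits
  row 1: fits
  row 2: blocked -> lock at row 1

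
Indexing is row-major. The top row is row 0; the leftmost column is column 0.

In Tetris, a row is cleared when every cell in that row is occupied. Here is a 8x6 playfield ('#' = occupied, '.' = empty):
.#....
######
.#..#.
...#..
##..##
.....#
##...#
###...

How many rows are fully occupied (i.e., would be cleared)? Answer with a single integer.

Check each row:
  row 0: 5 empty cells -> not full
  row 1: 0 empty cells -> FULL (clear)
  row 2: 4 empty cells -> not full
  row 3: 5 empty cells -> not full
  row 4: 2 empty cells -> not full
  row 5: 5 empty cells -> not full
  row 6: 3 empty cells -> not full
  row 7: 3 empty cells -> not full
Total rows cleared: 1

Answer: 1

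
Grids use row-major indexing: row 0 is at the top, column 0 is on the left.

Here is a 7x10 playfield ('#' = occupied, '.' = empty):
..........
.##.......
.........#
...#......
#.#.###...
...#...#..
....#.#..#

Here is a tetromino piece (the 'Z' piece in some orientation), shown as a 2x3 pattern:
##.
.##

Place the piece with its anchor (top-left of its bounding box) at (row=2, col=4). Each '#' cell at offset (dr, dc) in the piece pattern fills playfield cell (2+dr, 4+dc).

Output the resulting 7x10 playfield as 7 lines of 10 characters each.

Fill (2+0,4+0) = (2,4)
Fill (2+0,4+1) = (2,5)
Fill (2+1,4+1) = (3,5)
Fill (2+1,4+2) = (3,6)

Answer: ..........
.##.......
....##...#
...#.##...
#.#.###...
...#...#..
....#.#..#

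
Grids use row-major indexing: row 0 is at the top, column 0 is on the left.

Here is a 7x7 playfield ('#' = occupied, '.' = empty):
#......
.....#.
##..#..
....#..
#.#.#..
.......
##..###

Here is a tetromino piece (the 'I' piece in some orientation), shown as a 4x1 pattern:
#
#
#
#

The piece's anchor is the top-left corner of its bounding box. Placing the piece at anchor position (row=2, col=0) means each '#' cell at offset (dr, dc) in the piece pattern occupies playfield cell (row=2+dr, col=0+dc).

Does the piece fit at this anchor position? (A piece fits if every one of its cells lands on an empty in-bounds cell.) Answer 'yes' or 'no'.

Check each piece cell at anchor (2, 0):
  offset (0,0) -> (2,0): occupied ('#') -> FAIL
  offset (1,0) -> (3,0): empty -> OK
  offset (2,0) -> (4,0): occupied ('#') -> FAIL
  offset (3,0) -> (5,0): empty -> OK
All cells valid: no

Answer: no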